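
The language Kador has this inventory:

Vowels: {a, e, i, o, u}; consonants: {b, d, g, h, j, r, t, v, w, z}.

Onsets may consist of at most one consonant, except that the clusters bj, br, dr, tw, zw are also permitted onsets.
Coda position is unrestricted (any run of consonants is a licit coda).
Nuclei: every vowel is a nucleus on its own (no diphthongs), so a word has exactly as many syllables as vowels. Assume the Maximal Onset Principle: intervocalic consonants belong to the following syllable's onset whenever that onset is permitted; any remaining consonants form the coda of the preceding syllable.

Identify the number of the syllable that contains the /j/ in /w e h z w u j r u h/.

Vowels present: e, u, u; each is a nucleus, giving 3 syllables.
σ1/σ2 boundary: /hzw/ — longest licit onset from the right is /zw/, leaving /h/ as coda.
σ2/σ3 boundary: /jr/; trying suffixes from longest down, /r/ is the first permitted one, so coda /j/ | onset /r/.
Syllabification: weh.zwuj.ruh.
The /j/ is in the coda of syllable 2 (/zwuj/).

2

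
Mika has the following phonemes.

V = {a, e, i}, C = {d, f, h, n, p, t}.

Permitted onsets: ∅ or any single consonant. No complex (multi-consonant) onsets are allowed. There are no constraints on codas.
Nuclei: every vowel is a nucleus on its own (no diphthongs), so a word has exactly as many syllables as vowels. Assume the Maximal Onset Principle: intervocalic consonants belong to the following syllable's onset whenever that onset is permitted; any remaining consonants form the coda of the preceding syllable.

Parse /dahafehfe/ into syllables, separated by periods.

da.ha.feh.fe

Nuclei (vowels): a, a, e, e → 4 syllables.
Between /a/ (V1) and /a/ (V2): /h/ → onset of the next syllable (single consonants are always licit onsets).
Between /a/ (V2) and /e/ (V3): /f/ is a single consonant, so it becomes the next onset.
Between /e/ (V3) and /e/ (V4): /hf/ — longest licit onset from the right is /f/, leaving /h/ as coda.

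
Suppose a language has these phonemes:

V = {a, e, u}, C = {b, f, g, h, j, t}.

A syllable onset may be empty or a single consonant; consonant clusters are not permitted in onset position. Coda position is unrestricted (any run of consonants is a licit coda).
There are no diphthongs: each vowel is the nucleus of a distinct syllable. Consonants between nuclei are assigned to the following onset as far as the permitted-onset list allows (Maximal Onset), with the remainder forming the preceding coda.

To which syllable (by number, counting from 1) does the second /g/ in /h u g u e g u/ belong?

4

The vowels are u, u, e, u — 4 nuclei, so 4 syllables.
σ1/σ2 boundary: just /g/ — single C goes to the following onset.
σ2/σ3 boundary: no consonants, so the boundary falls immediately after /u/.
σ3/σ4 boundary: just /g/ — single C goes to the following onset.
Result: hu.gu.e.gu.
The second /g/ is in the onset of syllable 4 (/gu/).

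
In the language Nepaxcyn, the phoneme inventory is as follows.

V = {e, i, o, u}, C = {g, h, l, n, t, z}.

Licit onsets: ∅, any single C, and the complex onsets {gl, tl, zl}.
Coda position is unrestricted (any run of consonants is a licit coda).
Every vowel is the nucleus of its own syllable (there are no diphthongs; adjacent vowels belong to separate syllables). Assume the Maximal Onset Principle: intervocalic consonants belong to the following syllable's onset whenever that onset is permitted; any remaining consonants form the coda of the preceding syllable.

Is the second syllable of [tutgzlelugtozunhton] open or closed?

Vowels present: u, e, u, o, u, o; each is a nucleus, giving 6 syllables.
Between /u/ (V1) and /e/ (V2): cluster /tgzl/ — the longest permitted-onset suffix is /zl/; onset = /zl/, preceding coda = /tg/.
Between /e/ (V2) and /u/ (V3): /l/ is a single consonant, so it becomes the next onset.
Between /u/ (V3) and /o/ (V4): /gt/; trying suffixes from longest down, /t/ is the first permitted one, so coda /g/ | onset /t/.
Between /o/ (V4) and /u/ (V5): /z/ → onset of the next syllable (single consonants are always licit onsets).
Between /u/ (V5) and /o/ (V6): cluster /nht/ — the longest permitted-onset suffix is /t/; onset = /t/, preceding coda = /nh/.
Putting it together: tutg.zle.lug.to.zunh.ton.
Syllable 2 is /zle/; it ends in its nucleus with no coda, so it is open.

open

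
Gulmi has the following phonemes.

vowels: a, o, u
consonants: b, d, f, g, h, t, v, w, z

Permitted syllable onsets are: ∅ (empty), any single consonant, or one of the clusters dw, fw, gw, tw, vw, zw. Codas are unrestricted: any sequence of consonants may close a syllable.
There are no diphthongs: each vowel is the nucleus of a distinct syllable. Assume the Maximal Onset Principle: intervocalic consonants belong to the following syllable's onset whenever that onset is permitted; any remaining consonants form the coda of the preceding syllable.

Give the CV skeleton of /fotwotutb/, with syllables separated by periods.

CV.CCV.CVCC

Nuclei (vowels): o, o, u → 3 syllables.
/o…o/ gap (V1→V2): /tw/ is a licit onset in full, so it all attaches to the next syllable.
/o…u/ gap (V2→V3): just /t/ — single C goes to the following onset.
Syllabification: fo.two.tutb.
Mapping each syllable to C/V: /fo/ → CV, /two/ → CCV, /tutb/ → CVCC.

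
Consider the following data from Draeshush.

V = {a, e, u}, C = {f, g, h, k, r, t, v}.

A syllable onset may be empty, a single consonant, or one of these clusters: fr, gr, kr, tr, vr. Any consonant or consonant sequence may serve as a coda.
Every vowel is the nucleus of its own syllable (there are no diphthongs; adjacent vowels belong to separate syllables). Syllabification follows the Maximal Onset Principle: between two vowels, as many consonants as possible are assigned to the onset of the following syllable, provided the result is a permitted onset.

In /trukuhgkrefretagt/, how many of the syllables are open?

3

Nuclei (vowels): u, u, e, e, a → 5 syllables.
Between /u/ (V1) and /u/ (V2): just /k/ — single C goes to the following onset.
Between /u/ (V2) and /e/ (V3): /hgkr/ — longest licit onset from the right is /kr/, leaving /hg/ as coda.
Between /e/ (V3) and /e/ (V4): cluster /fr/ — /fr/ is itself a permitted onset, so the whole cluster goes right; preceding coda = ∅.
Between /e/ (V4) and /a/ (V5): just /t/ — single C goes to the following onset.
So the parse is tru.kuhg.kre.fre.tagt.
Classifying each syllable: /tru/ (open), /kuhg/ (closed), /kre/ (open), /fre/ (open), /tagt/ (closed).
Open syllables: 3.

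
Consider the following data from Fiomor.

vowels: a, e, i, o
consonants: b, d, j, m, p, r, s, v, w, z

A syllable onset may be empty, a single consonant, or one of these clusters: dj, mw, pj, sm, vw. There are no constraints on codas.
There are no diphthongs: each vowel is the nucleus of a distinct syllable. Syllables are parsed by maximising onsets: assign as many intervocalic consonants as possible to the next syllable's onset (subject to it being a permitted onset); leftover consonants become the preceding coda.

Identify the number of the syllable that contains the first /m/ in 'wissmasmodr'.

2

Nuclei (vowels): i, a, o → 3 syllables.
V1 /i/ – V2 /a/: cluster /ssm/ — the longest permitted-onset suffix is /sm/; onset = /sm/, preceding coda = /s/.
V2 /a/ – V3 /o/: cluster /sm/ — /sm/ is itself a permitted onset, so the whole cluster goes right; preceding coda = ∅.
So the parse is wis.sma.smodr.
The first /m/ is in the onset of syllable 2 (/sma/).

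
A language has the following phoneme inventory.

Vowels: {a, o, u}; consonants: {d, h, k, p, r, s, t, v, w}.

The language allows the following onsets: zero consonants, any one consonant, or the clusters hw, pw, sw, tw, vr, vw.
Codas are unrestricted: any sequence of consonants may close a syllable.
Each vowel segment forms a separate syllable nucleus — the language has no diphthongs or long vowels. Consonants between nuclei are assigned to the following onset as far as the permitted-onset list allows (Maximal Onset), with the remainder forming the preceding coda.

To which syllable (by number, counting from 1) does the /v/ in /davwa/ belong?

The vowels are a, a — 2 nuclei, so 2 syllables.
/a…a/ gap (V1→V2): /vw/ is a licit onset in full, so it all attaches to the next syllable.
So the parse is da.vwa.
The /v/ is in the onset of syllable 2 (/vwa/).

2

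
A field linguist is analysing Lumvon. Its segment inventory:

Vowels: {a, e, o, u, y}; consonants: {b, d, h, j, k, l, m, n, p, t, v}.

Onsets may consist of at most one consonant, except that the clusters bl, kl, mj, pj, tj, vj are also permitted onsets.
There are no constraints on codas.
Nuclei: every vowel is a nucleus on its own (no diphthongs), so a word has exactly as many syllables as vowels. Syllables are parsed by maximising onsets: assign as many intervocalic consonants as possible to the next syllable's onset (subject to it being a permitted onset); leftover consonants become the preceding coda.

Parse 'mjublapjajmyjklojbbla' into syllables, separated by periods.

Nuclei (vowels): u, a, a, y, o, a → 6 syllables.
σ1/σ2 boundary: /bl/ is a licit onset in full, so it all attaches to the next syllable.
σ2/σ3 boundary: /pj/ — entire cluster is a permitted onset → onset /pj/, coda ∅.
σ3/σ4 boundary: cluster /jm/ — the longest permitted-onset suffix is /m/; onset = /m/, preceding coda = /j/.
σ4/σ5 boundary: /jkl/; trying suffixes from longest down, /kl/ is the first permitted one, so coda /j/ | onset /kl/.
σ5/σ6 boundary: /jbbl/ splits as /jb/ + /bl/ (/bl/ is the longest suffix that is a licit onset).

mju.bla.pjaj.myj.klojb.bla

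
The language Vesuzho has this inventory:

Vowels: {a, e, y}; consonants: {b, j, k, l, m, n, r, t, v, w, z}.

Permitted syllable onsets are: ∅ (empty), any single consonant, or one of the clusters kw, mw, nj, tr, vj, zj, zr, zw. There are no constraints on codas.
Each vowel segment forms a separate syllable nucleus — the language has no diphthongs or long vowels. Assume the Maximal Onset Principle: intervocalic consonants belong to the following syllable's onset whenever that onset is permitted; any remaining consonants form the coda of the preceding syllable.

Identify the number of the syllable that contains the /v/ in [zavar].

The vowels are a, a — 2 nuclei, so 2 syllables.
/a…a/ gap (V1→V2): just /v/ — single C goes to the following onset.
Syllabification: za.var.
The /v/ is in the onset of syllable 2 (/var/).

2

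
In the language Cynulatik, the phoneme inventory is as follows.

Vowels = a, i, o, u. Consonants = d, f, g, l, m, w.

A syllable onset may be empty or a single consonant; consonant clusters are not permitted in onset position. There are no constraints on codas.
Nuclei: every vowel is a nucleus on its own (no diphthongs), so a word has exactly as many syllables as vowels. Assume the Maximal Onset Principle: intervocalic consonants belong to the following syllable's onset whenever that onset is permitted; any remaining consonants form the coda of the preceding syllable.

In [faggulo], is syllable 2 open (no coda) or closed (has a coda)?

open

Vowels present: a, u, o; each is a nucleus, giving 3 syllables.
V1 /a/ – V2 /u/: cluster /gg/ — the longest permitted-onset suffix is /g/; onset = /g/, preceding coda = /g/.
V2 /u/ – V3 /o/: /l/ is a single consonant, so it becomes the next onset.
So the parse is fag.gu.lo.
Syllable 2 is /gu/; it ends in its nucleus with no coda, so it is open.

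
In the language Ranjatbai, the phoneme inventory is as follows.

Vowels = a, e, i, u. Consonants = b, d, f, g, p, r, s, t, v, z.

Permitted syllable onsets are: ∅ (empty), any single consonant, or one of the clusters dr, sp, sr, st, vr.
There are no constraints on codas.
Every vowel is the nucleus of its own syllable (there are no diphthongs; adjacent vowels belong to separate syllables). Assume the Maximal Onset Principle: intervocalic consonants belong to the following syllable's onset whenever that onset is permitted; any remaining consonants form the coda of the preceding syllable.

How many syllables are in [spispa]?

2

The vowels are i, a — 2 nuclei, so 2 syllables.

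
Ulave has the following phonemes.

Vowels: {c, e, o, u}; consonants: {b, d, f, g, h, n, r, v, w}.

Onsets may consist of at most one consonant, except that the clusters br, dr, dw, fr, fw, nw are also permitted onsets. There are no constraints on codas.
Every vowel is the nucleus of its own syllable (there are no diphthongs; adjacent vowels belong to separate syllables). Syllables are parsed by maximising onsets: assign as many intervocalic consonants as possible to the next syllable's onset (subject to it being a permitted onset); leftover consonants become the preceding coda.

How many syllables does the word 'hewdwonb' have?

The vowels are e, o — 2 nuclei, so 2 syllables.

2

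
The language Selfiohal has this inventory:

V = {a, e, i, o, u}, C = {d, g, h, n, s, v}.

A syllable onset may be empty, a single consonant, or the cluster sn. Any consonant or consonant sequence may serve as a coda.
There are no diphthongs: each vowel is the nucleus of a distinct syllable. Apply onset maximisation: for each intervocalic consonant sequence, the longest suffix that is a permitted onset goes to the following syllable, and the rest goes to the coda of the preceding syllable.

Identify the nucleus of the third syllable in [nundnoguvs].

Nuclei (vowels): u, o, u → 3 syllables.
The third nucleus (vowel 3 from the left) is /u/.

u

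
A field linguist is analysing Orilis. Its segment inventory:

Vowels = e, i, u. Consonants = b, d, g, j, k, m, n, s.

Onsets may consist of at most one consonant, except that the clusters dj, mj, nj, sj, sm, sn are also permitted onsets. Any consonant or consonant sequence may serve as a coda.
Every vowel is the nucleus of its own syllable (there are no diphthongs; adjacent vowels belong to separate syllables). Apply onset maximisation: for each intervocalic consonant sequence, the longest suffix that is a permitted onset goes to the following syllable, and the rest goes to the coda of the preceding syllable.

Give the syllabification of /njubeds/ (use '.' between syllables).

The vowels are u, e — 2 nuclei, so 2 syllables.
Between /u/ (V1) and /e/ (V2): just /b/ — single C goes to the following onset.

nju.beds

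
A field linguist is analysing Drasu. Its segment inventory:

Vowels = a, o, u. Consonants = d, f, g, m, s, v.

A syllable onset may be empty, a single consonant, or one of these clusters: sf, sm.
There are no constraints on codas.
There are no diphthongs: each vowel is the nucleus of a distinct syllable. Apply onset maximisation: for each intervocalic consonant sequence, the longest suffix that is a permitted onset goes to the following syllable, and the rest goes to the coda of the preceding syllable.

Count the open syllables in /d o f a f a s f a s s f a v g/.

The vowels are o, a, a, a, a — 5 nuclei, so 5 syllables.
Between /o/ (V1) and /a/ (V2): /f/ → onset of the next syllable (single consonants are always licit onsets).
Between /a/ (V2) and /a/ (V3): just /f/ — single C goes to the following onset.
Between /a/ (V3) and /a/ (V4): /sf/ is a licit onset in full, so it all attaches to the next syllable.
Between /a/ (V4) and /a/ (V5): /ssf/ splits as /s/ + /sf/ (/sf/ is the longest suffix that is a licit onset).
Result: do.fa.fa.sfas.sfavg.
Classifying each syllable: /do/ (open), /fa/ (open), /fa/ (open), /sfas/ (closed), /sfavg/ (closed).
Open syllables: 3.

3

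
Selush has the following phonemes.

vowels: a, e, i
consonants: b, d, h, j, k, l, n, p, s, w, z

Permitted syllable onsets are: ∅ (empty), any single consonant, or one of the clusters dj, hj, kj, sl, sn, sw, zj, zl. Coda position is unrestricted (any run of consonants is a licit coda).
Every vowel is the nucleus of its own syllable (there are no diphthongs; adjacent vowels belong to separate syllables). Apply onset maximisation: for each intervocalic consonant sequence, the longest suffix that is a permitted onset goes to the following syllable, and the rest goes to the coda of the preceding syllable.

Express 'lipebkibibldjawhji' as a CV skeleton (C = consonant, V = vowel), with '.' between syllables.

The vowels are i, e, i, i, a, i — 6 nuclei, so 6 syllables.
Between /i/ (V1) and /e/ (V2): just /p/ — single C goes to the following onset.
Between /e/ (V2) and /i/ (V3): /bk/ — longest licit onset from the right is /k/, leaving /b/ as coda.
Between /i/ (V3) and /i/ (V4): /b/ → onset of the next syllable (single consonants are always licit onsets).
Between /i/ (V4) and /a/ (V5): /bldj/ — longest licit onset from the right is /dj/, leaving /bl/ as coda.
Between /a/ (V5) and /i/ (V6): /whj/ — longest licit onset from the right is /hj/, leaving /w/ as coda.
Syllabification: li.peb.ki.bibl.djaw.hji.
Mapping each syllable to C/V: /li/ → CV, /peb/ → CVC, /ki/ → CV, /bibl/ → CVCC, /djaw/ → CCVC, /hji/ → CCV.

CV.CVC.CV.CVCC.CCVC.CCV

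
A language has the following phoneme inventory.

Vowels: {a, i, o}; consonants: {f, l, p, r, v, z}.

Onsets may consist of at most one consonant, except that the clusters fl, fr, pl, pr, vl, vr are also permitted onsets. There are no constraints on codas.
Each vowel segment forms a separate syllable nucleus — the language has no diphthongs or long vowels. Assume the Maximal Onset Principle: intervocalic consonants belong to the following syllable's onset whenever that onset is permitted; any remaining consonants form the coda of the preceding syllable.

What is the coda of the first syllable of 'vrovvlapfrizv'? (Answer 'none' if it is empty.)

The vowels are o, a, i — 3 nuclei, so 3 syllables.
Between /o/ (V1) and /a/ (V2): /vvl/ splits as /v/ + /vl/ (/vl/ is the longest suffix that is a licit onset).
Between /a/ (V2) and /i/ (V3): cluster /pfr/ — the longest permitted-onset suffix is /fr/; onset = /fr/, preceding coda = /p/.
Syllabification: vrov.vlap.frizv.
Syllable 1 is /vrov/: onset /vr/, nucleus /o/, coda /v/.

v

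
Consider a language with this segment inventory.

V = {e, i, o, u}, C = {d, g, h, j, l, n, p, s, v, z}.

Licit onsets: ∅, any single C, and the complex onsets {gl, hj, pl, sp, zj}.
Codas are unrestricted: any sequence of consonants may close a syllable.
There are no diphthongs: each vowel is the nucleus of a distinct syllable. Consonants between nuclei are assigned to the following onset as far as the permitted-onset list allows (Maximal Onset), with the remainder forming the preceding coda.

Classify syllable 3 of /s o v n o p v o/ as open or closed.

open

Vowels present: o, o, o; each is a nucleus, giving 3 syllables.
σ1/σ2 boundary: /vn/ splits as /v/ + /n/ (/n/ is the longest suffix that is a licit onset).
σ2/σ3 boundary: /pv/; trying suffixes from longest down, /v/ is the first permitted one, so coda /p/ | onset /v/.
Syllabification: sov.nop.vo.
Syllable 3 is /vo/; it ends in its nucleus with no coda, so it is open.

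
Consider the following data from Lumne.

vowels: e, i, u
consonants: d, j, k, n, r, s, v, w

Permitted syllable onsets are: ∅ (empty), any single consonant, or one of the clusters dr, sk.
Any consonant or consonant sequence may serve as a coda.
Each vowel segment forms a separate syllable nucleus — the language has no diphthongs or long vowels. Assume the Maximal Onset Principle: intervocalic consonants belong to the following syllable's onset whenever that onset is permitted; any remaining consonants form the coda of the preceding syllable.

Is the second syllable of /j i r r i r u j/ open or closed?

Vowels present: i, i, u; each is a nucleus, giving 3 syllables.
V1 /i/ – V2 /i/: cluster /rr/ — the longest permitted-onset suffix is /r/; onset = /r/, preceding coda = /r/.
V2 /i/ – V3 /u/: just /r/ — single C goes to the following onset.
So the parse is jir.ri.ruj.
Syllable 2 is /ri/; it ends in its nucleus with no coda, so it is open.

open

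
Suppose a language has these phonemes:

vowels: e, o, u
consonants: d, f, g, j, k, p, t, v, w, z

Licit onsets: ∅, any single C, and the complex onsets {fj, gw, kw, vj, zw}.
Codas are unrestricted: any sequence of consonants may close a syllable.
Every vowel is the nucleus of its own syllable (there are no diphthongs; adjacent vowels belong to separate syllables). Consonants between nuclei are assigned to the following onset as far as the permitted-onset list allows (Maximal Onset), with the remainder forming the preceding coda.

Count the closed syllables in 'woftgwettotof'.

3

Nuclei (vowels): o, e, o, o → 4 syllables.
σ1/σ2 boundary: /ftgw/ — longest licit onset from the right is /gw/, leaving /ft/ as coda.
σ2/σ3 boundary: /tt/ splits as /t/ + /t/ (/t/ is the longest suffix that is a licit onset).
σ3/σ4 boundary: /t/ → onset of the next syllable (single consonants are always licit onsets).
Result: woft.gwet.to.tof.
Classifying each syllable: /woft/ (closed), /gwet/ (closed), /to/ (open), /tof/ (closed).
Closed syllables: 3.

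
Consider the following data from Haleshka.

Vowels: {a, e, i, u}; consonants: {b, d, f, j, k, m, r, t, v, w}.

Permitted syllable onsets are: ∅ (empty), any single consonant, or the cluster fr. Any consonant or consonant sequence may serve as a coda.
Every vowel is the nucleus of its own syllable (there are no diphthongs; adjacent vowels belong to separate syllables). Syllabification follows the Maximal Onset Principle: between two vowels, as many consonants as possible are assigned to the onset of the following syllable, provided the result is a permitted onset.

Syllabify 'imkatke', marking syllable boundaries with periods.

im.kat.ke

The vowels are i, a, e — 3 nuclei, so 3 syllables.
σ1/σ2 boundary: /mk/ splits as /m/ + /k/ (/k/ is the longest suffix that is a licit onset).
σ2/σ3 boundary: /tk/ splits as /t/ + /k/ (/k/ is the longest suffix that is a licit onset).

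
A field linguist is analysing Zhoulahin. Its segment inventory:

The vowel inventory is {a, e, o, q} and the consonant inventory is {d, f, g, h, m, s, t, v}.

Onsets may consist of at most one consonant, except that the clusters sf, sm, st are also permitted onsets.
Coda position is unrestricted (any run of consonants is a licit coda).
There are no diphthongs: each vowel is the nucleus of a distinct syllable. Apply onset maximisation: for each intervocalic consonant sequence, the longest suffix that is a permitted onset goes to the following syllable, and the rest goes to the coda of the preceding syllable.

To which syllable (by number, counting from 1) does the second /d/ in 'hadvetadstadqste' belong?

Vowels present: a, e, a, a, q, e; each is a nucleus, giving 6 syllables.
σ1/σ2 boundary: /dv/ — longest licit onset from the right is /v/, leaving /d/ as coda.
σ2/σ3 boundary: just /t/ — single C goes to the following onset.
σ3/σ4 boundary: cluster /dst/ — the longest permitted-onset suffix is /st/; onset = /st/, preceding coda = /d/.
σ4/σ5 boundary: just /d/ — single C goes to the following onset.
σ5/σ6 boundary: /st/ is a licit onset in full, so it all attaches to the next syllable.
Syllabification: had.ve.tad.sta.dq.ste.
The second /d/ is in the coda of syllable 3 (/tad/).

3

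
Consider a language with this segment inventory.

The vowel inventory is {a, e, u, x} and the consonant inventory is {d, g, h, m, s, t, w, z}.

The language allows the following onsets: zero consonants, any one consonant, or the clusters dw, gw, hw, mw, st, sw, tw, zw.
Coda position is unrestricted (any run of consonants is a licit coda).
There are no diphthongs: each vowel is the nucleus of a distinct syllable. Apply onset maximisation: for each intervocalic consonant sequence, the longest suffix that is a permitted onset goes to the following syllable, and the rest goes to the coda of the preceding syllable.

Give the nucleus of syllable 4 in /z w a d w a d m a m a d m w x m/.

a

The vowels are a, a, a, a, x — 5 nuclei, so 5 syllables.
The fourth nucleus (vowel 4 from the left) is /a/.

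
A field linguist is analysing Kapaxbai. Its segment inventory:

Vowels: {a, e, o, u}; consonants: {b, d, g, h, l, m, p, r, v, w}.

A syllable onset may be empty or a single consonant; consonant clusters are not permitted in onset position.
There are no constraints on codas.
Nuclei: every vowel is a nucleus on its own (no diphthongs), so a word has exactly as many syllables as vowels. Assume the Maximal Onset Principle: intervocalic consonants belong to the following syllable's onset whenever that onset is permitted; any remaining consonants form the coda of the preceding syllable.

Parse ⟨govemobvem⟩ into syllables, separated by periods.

Vowels present: o, e, o, e; each is a nucleus, giving 4 syllables.
/o…e/ gap (V1→V2): just /v/ — single C goes to the following onset.
/e…o/ gap (V2→V3): /m/ → onset of the next syllable (single consonants are always licit onsets).
/o…e/ gap (V3→V4): /bv/ splits as /b/ + /v/ (/v/ is the longest suffix that is a licit onset).

go.ve.mob.vem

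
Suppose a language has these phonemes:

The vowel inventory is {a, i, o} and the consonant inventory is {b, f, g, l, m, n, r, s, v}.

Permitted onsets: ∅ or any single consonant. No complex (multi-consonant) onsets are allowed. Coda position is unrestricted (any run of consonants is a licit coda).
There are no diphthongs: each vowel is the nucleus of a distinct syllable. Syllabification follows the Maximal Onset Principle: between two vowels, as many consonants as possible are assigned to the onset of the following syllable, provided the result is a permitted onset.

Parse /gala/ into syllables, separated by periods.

ga.la

The vowels are a, a — 2 nuclei, so 2 syllables.
Between /a/ (V1) and /a/ (V2): just /l/ — single C goes to the following onset.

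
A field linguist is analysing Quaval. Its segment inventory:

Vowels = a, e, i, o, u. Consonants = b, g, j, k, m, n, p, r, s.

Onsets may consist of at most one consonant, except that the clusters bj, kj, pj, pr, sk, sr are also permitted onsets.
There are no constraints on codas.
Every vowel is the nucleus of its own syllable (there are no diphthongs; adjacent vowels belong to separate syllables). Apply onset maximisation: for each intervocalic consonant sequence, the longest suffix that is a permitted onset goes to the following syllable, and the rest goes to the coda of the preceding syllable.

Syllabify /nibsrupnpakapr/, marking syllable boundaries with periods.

Nuclei (vowels): i, u, a, a → 4 syllables.
σ1/σ2 boundary: /bsr/ — longest licit onset from the right is /sr/, leaving /b/ as coda.
σ2/σ3 boundary: /pnp/; trying suffixes from longest down, /p/ is the first permitted one, so coda /pn/ | onset /p/.
σ3/σ4 boundary: /k/ is a single consonant, so it becomes the next onset.

nib.srupn.pa.kapr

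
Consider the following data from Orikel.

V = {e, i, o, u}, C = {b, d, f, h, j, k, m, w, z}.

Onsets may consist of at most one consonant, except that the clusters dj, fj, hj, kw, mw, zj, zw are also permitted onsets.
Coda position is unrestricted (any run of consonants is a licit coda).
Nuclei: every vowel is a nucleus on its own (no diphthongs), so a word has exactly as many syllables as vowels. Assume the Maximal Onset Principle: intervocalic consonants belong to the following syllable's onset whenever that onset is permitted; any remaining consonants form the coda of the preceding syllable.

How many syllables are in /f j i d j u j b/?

2

Vowels present: i, u; each is a nucleus, giving 2 syllables.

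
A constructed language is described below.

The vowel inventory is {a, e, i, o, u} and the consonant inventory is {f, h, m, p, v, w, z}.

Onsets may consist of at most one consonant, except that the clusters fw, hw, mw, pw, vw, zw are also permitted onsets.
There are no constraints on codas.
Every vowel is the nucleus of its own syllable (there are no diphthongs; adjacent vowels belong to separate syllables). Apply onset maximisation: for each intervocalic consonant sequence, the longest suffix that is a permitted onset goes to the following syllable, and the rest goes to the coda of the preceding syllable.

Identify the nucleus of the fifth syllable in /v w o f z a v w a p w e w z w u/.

u

Nuclei (vowels): o, a, a, e, u → 5 syllables.
The fifth nucleus (vowel 5 from the left) is /u/.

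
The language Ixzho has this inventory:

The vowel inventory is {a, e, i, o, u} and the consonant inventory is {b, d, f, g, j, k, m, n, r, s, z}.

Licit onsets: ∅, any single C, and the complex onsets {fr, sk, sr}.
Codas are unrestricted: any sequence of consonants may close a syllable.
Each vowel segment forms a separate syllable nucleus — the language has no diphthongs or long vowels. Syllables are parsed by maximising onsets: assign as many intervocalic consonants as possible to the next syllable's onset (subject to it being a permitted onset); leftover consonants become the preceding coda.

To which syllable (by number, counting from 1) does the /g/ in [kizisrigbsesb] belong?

3

The vowels are i, i, i, e — 4 nuclei, so 4 syllables.
σ1/σ2 boundary: just /z/ — single C goes to the following onset.
σ2/σ3 boundary: /sr/ — entire cluster is a permitted onset → onset /sr/, coda ∅.
σ3/σ4 boundary: /gbs/ splits as /gb/ + /s/ (/s/ is the longest suffix that is a licit onset).
Syllabification: ki.zi.srigb.sesb.
The /g/ is in the coda of syllable 3 (/srigb/).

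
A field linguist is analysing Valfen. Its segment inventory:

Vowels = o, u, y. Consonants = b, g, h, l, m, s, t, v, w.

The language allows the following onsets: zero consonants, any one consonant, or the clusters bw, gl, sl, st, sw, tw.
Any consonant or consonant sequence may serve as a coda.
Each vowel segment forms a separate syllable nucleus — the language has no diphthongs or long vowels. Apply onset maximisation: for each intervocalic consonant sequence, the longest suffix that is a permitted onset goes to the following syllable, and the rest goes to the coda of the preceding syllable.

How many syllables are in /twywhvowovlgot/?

4

Vowels present: y, o, o, o; each is a nucleus, giving 4 syllables.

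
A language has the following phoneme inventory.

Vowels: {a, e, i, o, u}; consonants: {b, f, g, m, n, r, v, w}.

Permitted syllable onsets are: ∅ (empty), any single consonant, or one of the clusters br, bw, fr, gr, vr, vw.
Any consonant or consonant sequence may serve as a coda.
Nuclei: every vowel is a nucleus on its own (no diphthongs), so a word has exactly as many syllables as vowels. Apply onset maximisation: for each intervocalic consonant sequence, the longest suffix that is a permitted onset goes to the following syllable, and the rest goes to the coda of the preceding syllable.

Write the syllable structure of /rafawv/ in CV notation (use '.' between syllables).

CV.CVCC

The vowels are a, a — 2 nuclei, so 2 syllables.
Between /a/ (V1) and /a/ (V2): /f/ → onset of the next syllable (single consonants are always licit onsets).
Syllabification: ra.fawv.
Mapping each syllable to C/V: /ra/ → CV, /fawv/ → CVCC.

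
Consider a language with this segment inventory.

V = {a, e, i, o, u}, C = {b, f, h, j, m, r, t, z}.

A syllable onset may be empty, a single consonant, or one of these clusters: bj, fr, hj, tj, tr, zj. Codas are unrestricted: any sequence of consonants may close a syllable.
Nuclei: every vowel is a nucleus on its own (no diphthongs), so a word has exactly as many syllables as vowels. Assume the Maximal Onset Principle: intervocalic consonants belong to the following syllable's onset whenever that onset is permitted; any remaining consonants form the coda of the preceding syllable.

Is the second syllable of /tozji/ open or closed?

Vowels present: o, i; each is a nucleus, giving 2 syllables.
V1 /o/ – V2 /i/: cluster /zj/ — /zj/ is itself a permitted onset, so the whole cluster goes right; preceding coda = ∅.
Putting it together: to.zji.
Syllable 2 is /zji/; it ends in its nucleus with no coda, so it is open.

open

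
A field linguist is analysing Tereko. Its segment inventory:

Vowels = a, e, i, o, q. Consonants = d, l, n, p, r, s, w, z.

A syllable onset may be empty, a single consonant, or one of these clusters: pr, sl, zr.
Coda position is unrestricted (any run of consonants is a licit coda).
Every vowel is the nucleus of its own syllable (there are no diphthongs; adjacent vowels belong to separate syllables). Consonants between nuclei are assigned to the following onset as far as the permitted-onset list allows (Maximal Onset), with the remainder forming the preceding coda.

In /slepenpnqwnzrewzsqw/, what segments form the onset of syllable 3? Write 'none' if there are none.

The vowels are e, e, q, e, q — 5 nuclei, so 5 syllables.
V1 /e/ – V2 /e/: /p/ is a single consonant, so it becomes the next onset.
V2 /e/ – V3 /q/: /npn/ — longest licit onset from the right is /n/, leaving /np/ as coda.
V3 /q/ – V4 /e/: /wnzr/ splits as /wn/ + /zr/ (/zr/ is the longest suffix that is a licit onset).
V4 /e/ – V5 /q/: /wzs/ splits as /wz/ + /s/ (/s/ is the longest suffix that is a licit onset).
Result: sle.penp.nqwn.zrewz.sqw.
Syllable 3 is /nqwn/: onset /n/, nucleus /q/, coda /wn/.

n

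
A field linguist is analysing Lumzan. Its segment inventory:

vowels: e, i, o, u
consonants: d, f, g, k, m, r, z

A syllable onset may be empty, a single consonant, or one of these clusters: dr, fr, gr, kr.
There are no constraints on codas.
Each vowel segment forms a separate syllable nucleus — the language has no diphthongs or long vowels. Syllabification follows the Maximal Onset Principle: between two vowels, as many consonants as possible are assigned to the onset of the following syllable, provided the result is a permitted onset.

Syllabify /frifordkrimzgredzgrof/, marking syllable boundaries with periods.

Nuclei (vowels): i, o, i, e, o → 5 syllables.
Between /i/ (V1) and /o/ (V2): /f/ is a single consonant, so it becomes the next onset.
Between /o/ (V2) and /i/ (V3): /rdkr/ — longest licit onset from the right is /kr/, leaving /rd/ as coda.
Between /i/ (V3) and /e/ (V4): /mzgr/ splits as /mz/ + /gr/ (/gr/ is the longest suffix that is a licit onset).
Between /e/ (V4) and /o/ (V5): /dzgr/ — longest licit onset from the right is /gr/, leaving /dz/ as coda.

fri.ford.krimz.gredz.grof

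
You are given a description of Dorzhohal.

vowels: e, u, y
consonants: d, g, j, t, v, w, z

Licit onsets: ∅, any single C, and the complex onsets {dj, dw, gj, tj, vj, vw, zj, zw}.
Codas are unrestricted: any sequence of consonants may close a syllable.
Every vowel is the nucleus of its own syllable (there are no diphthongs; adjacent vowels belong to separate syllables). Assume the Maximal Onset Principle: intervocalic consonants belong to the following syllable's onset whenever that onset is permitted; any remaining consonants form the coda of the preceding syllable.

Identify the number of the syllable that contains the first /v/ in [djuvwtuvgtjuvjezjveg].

1

Vowels present: u, u, u, e, e; each is a nucleus, giving 5 syllables.
V1 /u/ – V2 /u/: /vwt/; trying suffixes from longest down, /t/ is the first permitted one, so coda /vw/ | onset /t/.
V2 /u/ – V3 /u/: /vgtj/ — longest licit onset from the right is /tj/, leaving /vg/ as coda.
V3 /u/ – V4 /e/: /vj/ is a licit onset in full, so it all attaches to the next syllable.
V4 /e/ – V5 /e/: /zjv/ splits as /zj/ + /v/ (/v/ is the longest suffix that is a licit onset).
Result: djuvw.tuvg.tju.vjezj.veg.
The first /v/ is in the coda of syllable 1 (/djuvw/).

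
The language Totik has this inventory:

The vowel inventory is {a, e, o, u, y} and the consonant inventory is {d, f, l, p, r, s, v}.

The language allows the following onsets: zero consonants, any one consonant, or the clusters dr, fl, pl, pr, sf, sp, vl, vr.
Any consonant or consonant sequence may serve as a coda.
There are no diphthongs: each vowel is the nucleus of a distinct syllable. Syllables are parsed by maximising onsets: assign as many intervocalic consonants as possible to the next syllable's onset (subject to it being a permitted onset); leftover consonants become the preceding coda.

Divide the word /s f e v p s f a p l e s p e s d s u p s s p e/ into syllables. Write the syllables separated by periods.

sfevp.sfa.ple.spesd.sups.spe

Nuclei (vowels): e, a, e, e, u, e → 6 syllables.
σ1/σ2 boundary: cluster /vpsf/ — the longest permitted-onset suffix is /sf/; onset = /sf/, preceding coda = /vp/.
σ2/σ3 boundary: /pl/ is a licit onset in full, so it all attaches to the next syllable.
σ3/σ4 boundary: cluster /sp/ — /sp/ is itself a permitted onset, so the whole cluster goes right; preceding coda = ∅.
σ4/σ5 boundary: cluster /sds/ — the longest permitted-onset suffix is /s/; onset = /s/, preceding coda = /sd/.
σ5/σ6 boundary: /pssp/ — longest licit onset from the right is /sp/, leaving /ps/ as coda.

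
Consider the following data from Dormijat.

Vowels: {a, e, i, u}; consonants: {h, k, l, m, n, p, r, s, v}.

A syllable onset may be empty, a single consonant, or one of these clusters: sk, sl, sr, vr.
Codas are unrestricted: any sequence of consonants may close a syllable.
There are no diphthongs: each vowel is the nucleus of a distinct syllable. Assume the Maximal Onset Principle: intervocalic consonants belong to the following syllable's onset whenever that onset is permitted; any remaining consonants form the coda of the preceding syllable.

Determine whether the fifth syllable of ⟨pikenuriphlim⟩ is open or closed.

Vowels present: i, e, u, i, i; each is a nucleus, giving 5 syllables.
Between /i/ (V1) and /e/ (V2): /k/ → onset of the next syllable (single consonants are always licit onsets).
Between /e/ (V2) and /u/ (V3): just /n/ — single C goes to the following onset.
Between /u/ (V3) and /i/ (V4): /r/ is a single consonant, so it becomes the next onset.
Between /i/ (V4) and /i/ (V5): /phl/ splits as /ph/ + /l/ (/l/ is the longest suffix that is a licit onset).
Result: pi.ke.nu.riph.lim.
Syllable 5 is /lim/ with coda /m/, so it is closed.

closed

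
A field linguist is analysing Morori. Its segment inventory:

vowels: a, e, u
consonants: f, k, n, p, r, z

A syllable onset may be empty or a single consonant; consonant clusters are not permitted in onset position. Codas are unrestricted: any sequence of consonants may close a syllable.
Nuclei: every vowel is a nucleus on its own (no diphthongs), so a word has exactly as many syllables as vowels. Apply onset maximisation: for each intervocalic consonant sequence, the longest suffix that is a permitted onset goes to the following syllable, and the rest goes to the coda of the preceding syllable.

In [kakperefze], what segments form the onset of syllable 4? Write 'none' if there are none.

Vowels present: a, e, e, e; each is a nucleus, giving 4 syllables.
σ1/σ2 boundary: cluster /kp/ — the longest permitted-onset suffix is /p/; onset = /p/, preceding coda = /k/.
σ2/σ3 boundary: /r/ is a single consonant, so it becomes the next onset.
σ3/σ4 boundary: /fz/ splits as /f/ + /z/ (/z/ is the longest suffix that is a licit onset).
So the parse is kak.pe.ref.ze.
Syllable 4 is /ze/: onset /z/, nucleus /e/, coda ∅.

z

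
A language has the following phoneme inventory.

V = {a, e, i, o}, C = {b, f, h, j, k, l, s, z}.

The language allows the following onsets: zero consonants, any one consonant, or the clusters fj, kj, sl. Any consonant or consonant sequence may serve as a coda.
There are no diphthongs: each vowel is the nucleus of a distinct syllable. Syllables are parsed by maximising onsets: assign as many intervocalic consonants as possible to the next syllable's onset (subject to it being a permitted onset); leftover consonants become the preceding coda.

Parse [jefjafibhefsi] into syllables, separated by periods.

je.fja.fib.hef.si

Nuclei (vowels): e, a, i, e, i → 5 syllables.
σ1/σ2 boundary: /fj/ is a licit onset in full, so it all attaches to the next syllable.
σ2/σ3 boundary: just /f/ — single C goes to the following onset.
σ3/σ4 boundary: /bh/ — longest licit onset from the right is /h/, leaving /b/ as coda.
σ4/σ5 boundary: cluster /fs/ — the longest permitted-onset suffix is /s/; onset = /s/, preceding coda = /f/.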